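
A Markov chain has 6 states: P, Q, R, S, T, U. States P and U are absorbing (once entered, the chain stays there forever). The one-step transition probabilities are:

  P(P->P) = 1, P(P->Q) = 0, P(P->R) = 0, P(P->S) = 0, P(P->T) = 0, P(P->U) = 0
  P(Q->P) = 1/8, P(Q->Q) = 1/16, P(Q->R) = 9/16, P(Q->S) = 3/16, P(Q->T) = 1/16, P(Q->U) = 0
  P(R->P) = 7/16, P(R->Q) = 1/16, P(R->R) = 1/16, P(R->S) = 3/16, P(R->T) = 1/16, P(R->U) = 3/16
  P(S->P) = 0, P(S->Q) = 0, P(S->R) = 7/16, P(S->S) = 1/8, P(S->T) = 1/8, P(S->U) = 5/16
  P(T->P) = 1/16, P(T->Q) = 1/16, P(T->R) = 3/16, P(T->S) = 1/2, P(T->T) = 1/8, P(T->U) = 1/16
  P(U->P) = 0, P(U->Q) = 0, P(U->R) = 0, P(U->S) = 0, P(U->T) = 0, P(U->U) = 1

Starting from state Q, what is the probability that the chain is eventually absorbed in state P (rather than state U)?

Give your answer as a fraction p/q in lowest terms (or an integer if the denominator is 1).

Answer: 1927/3184

Derivation:
Let a_i = P(absorbed in P | start in state i).
Boundary conditions: a_P = 1, a_U = 0.
For each transient state i, a_i = sum_j P(i->j) * a_j:
  a_Q = 1/8*a_P + 1/16*a_Q + 9/16*a_R + 3/16*a_S + 1/16*a_T + 0*a_U
  a_R = 7/16*a_P + 1/16*a_Q + 1/16*a_R + 3/16*a_S + 1/16*a_T + 3/16*a_U
  a_S = 0*a_P + 0*a_Q + 7/16*a_R + 1/8*a_S + 1/8*a_T + 5/16*a_U
  a_T = 1/16*a_P + 1/16*a_Q + 3/16*a_R + 1/2*a_S + 1/8*a_T + 1/16*a_U

Substituting a_P = 1 and a_U = 0, rearrange to (I - Q) a = r where r[i] = P(i -> P):
  [15/16, -9/16, -3/16, -1/16] . (a_Q, a_R, a_S, a_T) = 1/8
  [-1/16, 15/16, -3/16, -1/16] . (a_Q, a_R, a_S, a_T) = 7/16
  [0, -7/16, 7/8, -1/8] . (a_Q, a_R, a_S, a_T) = 0
  [-1/16, -3/16, -1/2, 7/8] . (a_Q, a_R, a_S, a_T) = 1/16

Solving yields:
  a_Q = 1927/3184
  a_R = 487/796
  a_S = 11823/31840
  a_T = 14581/31840

Starting state is Q, so the absorption probability is a_Q = 1927/3184.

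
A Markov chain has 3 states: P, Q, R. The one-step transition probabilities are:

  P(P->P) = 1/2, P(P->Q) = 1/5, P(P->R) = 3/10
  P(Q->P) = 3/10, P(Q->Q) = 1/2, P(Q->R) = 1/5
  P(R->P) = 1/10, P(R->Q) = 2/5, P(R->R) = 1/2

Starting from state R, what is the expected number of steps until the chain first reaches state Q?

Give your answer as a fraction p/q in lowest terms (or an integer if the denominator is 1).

Let h_i = expected steps to first reach Q from state i.
Boundary: h_Q = 0.
First-step equations for the other states:
  h_P = 1 + 1/2*h_P + 1/5*h_Q + 3/10*h_R
  h_R = 1 + 1/10*h_P + 2/5*h_Q + 1/2*h_R

Substituting h_Q = 0 and rearranging gives the linear system (I - Q) h = 1:
  [1/2, -3/10] . (h_P, h_R) = 1
  [-1/10, 1/2] . (h_P, h_R) = 1

Solving yields:
  h_P = 40/11
  h_R = 30/11

Starting state is R, so the expected hitting time is h_R = 30/11.

Answer: 30/11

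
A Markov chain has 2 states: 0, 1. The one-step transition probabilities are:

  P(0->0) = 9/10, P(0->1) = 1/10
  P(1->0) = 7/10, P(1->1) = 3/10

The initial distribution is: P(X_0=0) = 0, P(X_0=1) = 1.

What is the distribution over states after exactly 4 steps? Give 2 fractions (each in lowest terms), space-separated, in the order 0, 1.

Propagating the distribution step by step (d_{t+1} = d_t * P):
d_0 = (0=0, 1=1)
  d_1[0] = 0*9/10 + 1*7/10 = 7/10
  d_1[1] = 0*1/10 + 1*3/10 = 3/10
d_1 = (0=7/10, 1=3/10)
  d_2[0] = 7/10*9/10 + 3/10*7/10 = 21/25
  d_2[1] = 7/10*1/10 + 3/10*3/10 = 4/25
d_2 = (0=21/25, 1=4/25)
  d_3[0] = 21/25*9/10 + 4/25*7/10 = 217/250
  d_3[1] = 21/25*1/10 + 4/25*3/10 = 33/250
d_3 = (0=217/250, 1=33/250)
  d_4[0] = 217/250*9/10 + 33/250*7/10 = 546/625
  d_4[1] = 217/250*1/10 + 33/250*3/10 = 79/625
d_4 = (0=546/625, 1=79/625)

Answer: 546/625 79/625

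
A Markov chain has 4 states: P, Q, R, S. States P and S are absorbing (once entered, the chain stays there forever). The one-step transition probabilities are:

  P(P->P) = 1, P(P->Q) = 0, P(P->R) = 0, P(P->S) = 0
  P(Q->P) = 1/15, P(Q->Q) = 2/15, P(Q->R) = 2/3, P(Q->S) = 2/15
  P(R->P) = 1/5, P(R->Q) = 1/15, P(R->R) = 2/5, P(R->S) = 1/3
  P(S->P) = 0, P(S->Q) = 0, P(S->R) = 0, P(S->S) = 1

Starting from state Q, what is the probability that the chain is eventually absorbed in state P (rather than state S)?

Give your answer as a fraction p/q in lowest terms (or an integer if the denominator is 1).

Let a_i = P(absorbed in P | start in state i).
Boundary conditions: a_P = 1, a_S = 0.
For each transient state i, a_i = sum_j P(i->j) * a_j:
  a_Q = 1/15*a_P + 2/15*a_Q + 2/3*a_R + 2/15*a_S
  a_R = 1/5*a_P + 1/15*a_Q + 2/5*a_R + 1/3*a_S

Substituting a_P = 1 and a_S = 0, rearrange to (I - Q) a = r where r[i] = P(i -> P):
  [13/15, -2/3] . (a_Q, a_R) = 1/15
  [-1/15, 3/5] . (a_Q, a_R) = 1/5

Solving yields:
  a_Q = 39/107
  a_R = 40/107

Starting state is Q, so the absorption probability is a_Q = 39/107.

Answer: 39/107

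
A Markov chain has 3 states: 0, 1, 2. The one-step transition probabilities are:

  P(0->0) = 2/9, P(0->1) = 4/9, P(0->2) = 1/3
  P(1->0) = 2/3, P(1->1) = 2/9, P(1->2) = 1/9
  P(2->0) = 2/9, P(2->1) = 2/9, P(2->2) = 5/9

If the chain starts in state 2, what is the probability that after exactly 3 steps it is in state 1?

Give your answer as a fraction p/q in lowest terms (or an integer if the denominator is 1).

Computing P^3 by repeated multiplication:
P^1 =
  0: [2/9, 4/9, 1/3]
  1: [2/3, 2/9, 1/9]
  2: [2/9, 2/9, 5/9]
P^2 =
  0: [34/81, 22/81, 25/81]
  1: [26/81, 10/27, 25/81]
  2: [26/81, 22/81, 11/27]
P^3 =
  0: [250/729, 230/729, 83/243]
  1: [94/243, 214/729, 233/729]
  2: [250/729, 214/729, 265/729]

(P^3)[2 -> 1] = 214/729

Answer: 214/729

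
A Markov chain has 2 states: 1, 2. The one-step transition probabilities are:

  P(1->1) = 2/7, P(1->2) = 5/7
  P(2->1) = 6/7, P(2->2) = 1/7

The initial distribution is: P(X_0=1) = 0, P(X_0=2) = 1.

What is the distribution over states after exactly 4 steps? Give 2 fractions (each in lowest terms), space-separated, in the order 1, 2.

Answer: 1170/2401 1231/2401

Derivation:
Propagating the distribution step by step (d_{t+1} = d_t * P):
d_0 = (1=0, 2=1)
  d_1[1] = 0*2/7 + 1*6/7 = 6/7
  d_1[2] = 0*5/7 + 1*1/7 = 1/7
d_1 = (1=6/7, 2=1/7)
  d_2[1] = 6/7*2/7 + 1/7*6/7 = 18/49
  d_2[2] = 6/7*5/7 + 1/7*1/7 = 31/49
d_2 = (1=18/49, 2=31/49)
  d_3[1] = 18/49*2/7 + 31/49*6/7 = 222/343
  d_3[2] = 18/49*5/7 + 31/49*1/7 = 121/343
d_3 = (1=222/343, 2=121/343)
  d_4[1] = 222/343*2/7 + 121/343*6/7 = 1170/2401
  d_4[2] = 222/343*5/7 + 121/343*1/7 = 1231/2401
d_4 = (1=1170/2401, 2=1231/2401)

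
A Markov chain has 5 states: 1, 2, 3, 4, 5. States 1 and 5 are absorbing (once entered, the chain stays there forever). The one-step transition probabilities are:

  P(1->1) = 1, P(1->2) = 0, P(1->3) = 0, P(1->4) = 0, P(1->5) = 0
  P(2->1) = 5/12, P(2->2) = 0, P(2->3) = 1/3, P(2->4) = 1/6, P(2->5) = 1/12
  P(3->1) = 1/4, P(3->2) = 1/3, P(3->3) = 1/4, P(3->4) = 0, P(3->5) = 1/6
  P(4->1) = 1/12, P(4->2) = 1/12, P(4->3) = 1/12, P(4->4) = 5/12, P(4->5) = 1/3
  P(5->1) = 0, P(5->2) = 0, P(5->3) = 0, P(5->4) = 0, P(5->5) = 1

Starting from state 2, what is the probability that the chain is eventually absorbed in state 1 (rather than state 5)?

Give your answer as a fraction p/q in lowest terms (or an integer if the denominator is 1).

Answer: 141/206

Derivation:
Let a_i = P(absorbed in 1 | start in state i).
Boundary conditions: a_1 = 1, a_5 = 0.
For each transient state i, a_i = sum_j P(i->j) * a_j:
  a_2 = 5/12*a_1 + 0*a_2 + 1/3*a_3 + 1/6*a_4 + 1/12*a_5
  a_3 = 1/4*a_1 + 1/3*a_2 + 1/4*a_3 + 0*a_4 + 1/6*a_5
  a_4 = 1/12*a_1 + 1/12*a_2 + 1/12*a_3 + 5/12*a_4 + 1/3*a_5

Substituting a_1 = 1 and a_5 = 0, rearrange to (I - Q) a = r where r[i] = P(i -> 1):
  [1, -1/3, -1/6] . (a_2, a_3, a_4) = 5/12
  [-1/3, 3/4, 0] . (a_2, a_3, a_4) = 1/4
  [-1/12, -1/12, 7/12] . (a_2, a_3, a_4) = 1/12

Solving yields:
  a_2 = 141/206
  a_3 = 197/309
  a_4 = 205/618

Starting state is 2, so the absorption probability is a_2 = 141/206.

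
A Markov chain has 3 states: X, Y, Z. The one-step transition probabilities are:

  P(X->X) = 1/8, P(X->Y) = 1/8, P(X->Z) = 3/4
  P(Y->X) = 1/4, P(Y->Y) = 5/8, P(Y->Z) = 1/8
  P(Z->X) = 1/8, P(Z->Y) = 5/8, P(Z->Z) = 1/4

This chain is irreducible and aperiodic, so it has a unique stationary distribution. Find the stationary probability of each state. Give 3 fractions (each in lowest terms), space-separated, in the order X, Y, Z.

Answer: 13/68 9/17 19/68

Derivation:
The stationary distribution satisfies pi = pi * P, i.e.:
  pi_X = 1/8*pi_X + 1/4*pi_Y + 1/8*pi_Z
  pi_Y = 1/8*pi_X + 5/8*pi_Y + 5/8*pi_Z
  pi_Z = 3/4*pi_X + 1/8*pi_Y + 1/4*pi_Z
with normalization: pi_X + pi_Y + pi_Z = 1.

Using the first 2 balance equations plus normalization, the linear system A*pi = b is:
  [-7/8, 1/4, 1/8] . pi = 0
  [1/8, -3/8, 5/8] . pi = 0
  [1, 1, 1] . pi = 1

Solving yields:
  pi_X = 13/68
  pi_Y = 9/17
  pi_Z = 19/68

Verification (pi * P):
  13/68*1/8 + 9/17*1/4 + 19/68*1/8 = 13/68 = pi_X  (ok)
  13/68*1/8 + 9/17*5/8 + 19/68*5/8 = 9/17 = pi_Y  (ok)
  13/68*3/4 + 9/17*1/8 + 19/68*1/4 = 19/68 = pi_Z  (ok)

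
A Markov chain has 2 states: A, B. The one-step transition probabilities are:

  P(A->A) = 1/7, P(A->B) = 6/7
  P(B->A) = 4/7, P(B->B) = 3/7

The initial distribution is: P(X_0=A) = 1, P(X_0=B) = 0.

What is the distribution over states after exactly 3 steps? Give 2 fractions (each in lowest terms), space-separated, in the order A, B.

Answer: 121/343 222/343

Derivation:
Propagating the distribution step by step (d_{t+1} = d_t * P):
d_0 = (A=1, B=0)
  d_1[A] = 1*1/7 + 0*4/7 = 1/7
  d_1[B] = 1*6/7 + 0*3/7 = 6/7
d_1 = (A=1/7, B=6/7)
  d_2[A] = 1/7*1/7 + 6/7*4/7 = 25/49
  d_2[B] = 1/7*6/7 + 6/7*3/7 = 24/49
d_2 = (A=25/49, B=24/49)
  d_3[A] = 25/49*1/7 + 24/49*4/7 = 121/343
  d_3[B] = 25/49*6/7 + 24/49*3/7 = 222/343
d_3 = (A=121/343, B=222/343)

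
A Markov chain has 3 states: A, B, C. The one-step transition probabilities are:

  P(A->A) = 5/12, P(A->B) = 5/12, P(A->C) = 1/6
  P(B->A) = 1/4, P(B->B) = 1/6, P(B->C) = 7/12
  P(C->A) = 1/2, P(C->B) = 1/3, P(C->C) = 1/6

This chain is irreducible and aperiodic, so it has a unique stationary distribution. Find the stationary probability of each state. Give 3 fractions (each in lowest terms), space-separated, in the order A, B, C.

Answer: 72/185 58/185 11/37

Derivation:
The stationary distribution satisfies pi = pi * P, i.e.:
  pi_A = 5/12*pi_A + 1/4*pi_B + 1/2*pi_C
  pi_B = 5/12*pi_A + 1/6*pi_B + 1/3*pi_C
  pi_C = 1/6*pi_A + 7/12*pi_B + 1/6*pi_C
with normalization: pi_A + pi_B + pi_C = 1.

Using the first 2 balance equations plus normalization, the linear system A*pi = b is:
  [-7/12, 1/4, 1/2] . pi = 0
  [5/12, -5/6, 1/3] . pi = 0
  [1, 1, 1] . pi = 1

Solving yields:
  pi_A = 72/185
  pi_B = 58/185
  pi_C = 11/37

Verification (pi * P):
  72/185*5/12 + 58/185*1/4 + 11/37*1/2 = 72/185 = pi_A  (ok)
  72/185*5/12 + 58/185*1/6 + 11/37*1/3 = 58/185 = pi_B  (ok)
  72/185*1/6 + 58/185*7/12 + 11/37*1/6 = 11/37 = pi_C  (ok)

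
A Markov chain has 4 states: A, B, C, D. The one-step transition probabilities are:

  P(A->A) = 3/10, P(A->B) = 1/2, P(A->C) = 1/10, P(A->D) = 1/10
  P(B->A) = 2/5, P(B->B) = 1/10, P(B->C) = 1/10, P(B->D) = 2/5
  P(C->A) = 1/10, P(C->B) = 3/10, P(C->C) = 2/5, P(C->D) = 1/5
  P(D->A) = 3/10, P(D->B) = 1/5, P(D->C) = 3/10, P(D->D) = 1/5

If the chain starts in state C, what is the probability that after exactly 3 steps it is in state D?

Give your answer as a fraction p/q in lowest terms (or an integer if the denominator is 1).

Answer: 223/1000

Derivation:
Computing P^3 by repeated multiplication:
P^1 =
  A: [3/10, 1/2, 1/10, 1/10]
  B: [2/5, 1/10, 1/10, 2/5]
  C: [1/10, 3/10, 2/5, 1/5]
  D: [3/10, 1/5, 3/10, 1/5]
P^2 =
  A: [33/100, 1/4, 3/20, 27/100]
  B: [29/100, 8/25, 21/100, 9/50]
  C: [1/4, 6/25, 13/50, 1/4]
  D: [13/50, 3/10, 23/100, 21/100]
P^3 =
  A: [59/200, 289/1000, 199/1000, 217/1000]
  B: [29/100, 69/250, 199/1000, 47/200]
  C: [34/125, 277/1000, 57/250, 223/1000]
  D: [71/250, 271/1000, 211/1000, 117/500]

(P^3)[C -> D] = 223/1000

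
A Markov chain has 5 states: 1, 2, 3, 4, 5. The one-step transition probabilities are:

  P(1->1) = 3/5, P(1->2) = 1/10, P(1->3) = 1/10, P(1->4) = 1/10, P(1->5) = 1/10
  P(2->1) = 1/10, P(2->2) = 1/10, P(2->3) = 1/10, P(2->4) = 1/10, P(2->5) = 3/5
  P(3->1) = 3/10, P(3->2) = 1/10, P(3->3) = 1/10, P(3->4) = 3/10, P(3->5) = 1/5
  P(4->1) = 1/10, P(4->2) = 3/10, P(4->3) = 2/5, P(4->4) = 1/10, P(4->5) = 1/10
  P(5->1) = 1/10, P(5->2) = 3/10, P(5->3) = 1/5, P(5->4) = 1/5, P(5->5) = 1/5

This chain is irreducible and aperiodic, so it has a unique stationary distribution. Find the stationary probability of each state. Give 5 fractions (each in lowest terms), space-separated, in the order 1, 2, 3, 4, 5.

The stationary distribution satisfies pi = pi * P, i.e.:
  pi_1 = 3/5*pi_1 + 1/10*pi_2 + 3/10*pi_3 + 1/10*pi_4 + 1/10*pi_5
  pi_2 = 1/10*pi_1 + 1/10*pi_2 + 1/10*pi_3 + 3/10*pi_4 + 3/10*pi_5
  pi_3 = 1/10*pi_1 + 1/10*pi_2 + 1/10*pi_3 + 2/5*pi_4 + 1/5*pi_5
  pi_4 = 1/10*pi_1 + 1/10*pi_2 + 3/10*pi_3 + 1/10*pi_4 + 1/5*pi_5
  pi_5 = 1/10*pi_1 + 3/5*pi_2 + 1/5*pi_3 + 1/10*pi_4 + 1/5*pi_5
with normalization: pi_1 + pi_2 + pi_3 + pi_4 + pi_5 = 1.

Using the first 4 balance equations plus normalization, the linear system A*pi = b is:
  [-2/5, 1/10, 3/10, 1/10, 1/10] . pi = 0
  [1/10, -9/10, 1/10, 3/10, 3/10] . pi = 0
  [1/10, 1/10, -9/10, 2/5, 1/5] . pi = 0
  [1/10, 1/10, 3/10, -9/10, 1/5] . pi = 0
  [1, 1, 1, 1, 1] . pi = 1

Solving yields:
  pi_1 = 974/3635
  pi_2 = 1287/7270
  pi_3 = 247/1454
  pi_4 = 114/727
  pi_5 = 166/727

Verification (pi * P):
  974/3635*3/5 + 1287/7270*1/10 + 247/1454*3/10 + 114/727*1/10 + 166/727*1/10 = 974/3635 = pi_1  (ok)
  974/3635*1/10 + 1287/7270*1/10 + 247/1454*1/10 + 114/727*3/10 + 166/727*3/10 = 1287/7270 = pi_2  (ok)
  974/3635*1/10 + 1287/7270*1/10 + 247/1454*1/10 + 114/727*2/5 + 166/727*1/5 = 247/1454 = pi_3  (ok)
  974/3635*1/10 + 1287/7270*1/10 + 247/1454*3/10 + 114/727*1/10 + 166/727*1/5 = 114/727 = pi_4  (ok)
  974/3635*1/10 + 1287/7270*3/5 + 247/1454*1/5 + 114/727*1/10 + 166/727*1/5 = 166/727 = pi_5  (ok)

Answer: 974/3635 1287/7270 247/1454 114/727 166/727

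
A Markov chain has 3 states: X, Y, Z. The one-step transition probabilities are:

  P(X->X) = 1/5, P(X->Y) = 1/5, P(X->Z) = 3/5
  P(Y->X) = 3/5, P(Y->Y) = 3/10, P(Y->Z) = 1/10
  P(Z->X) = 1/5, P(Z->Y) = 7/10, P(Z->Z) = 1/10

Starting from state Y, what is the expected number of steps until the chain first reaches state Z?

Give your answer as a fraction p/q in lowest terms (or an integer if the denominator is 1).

Answer: 35/11

Derivation:
Let h_i = expected steps to first reach Z from state i.
Boundary: h_Z = 0.
First-step equations for the other states:
  h_X = 1 + 1/5*h_X + 1/5*h_Y + 3/5*h_Z
  h_Y = 1 + 3/5*h_X + 3/10*h_Y + 1/10*h_Z

Substituting h_Z = 0 and rearranging gives the linear system (I - Q) h = 1:
  [4/5, -1/5] . (h_X, h_Y) = 1
  [-3/5, 7/10] . (h_X, h_Y) = 1

Solving yields:
  h_X = 45/22
  h_Y = 35/11

Starting state is Y, so the expected hitting time is h_Y = 35/11.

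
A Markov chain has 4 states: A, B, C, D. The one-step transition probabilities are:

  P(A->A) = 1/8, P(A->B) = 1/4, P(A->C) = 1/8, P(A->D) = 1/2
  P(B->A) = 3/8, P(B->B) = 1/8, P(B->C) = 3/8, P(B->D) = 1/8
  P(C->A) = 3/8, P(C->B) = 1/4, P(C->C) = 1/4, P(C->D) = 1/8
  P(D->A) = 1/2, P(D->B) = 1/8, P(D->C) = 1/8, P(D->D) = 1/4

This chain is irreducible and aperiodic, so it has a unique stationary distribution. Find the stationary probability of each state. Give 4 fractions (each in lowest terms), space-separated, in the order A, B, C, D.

The stationary distribution satisfies pi = pi * P, i.e.:
  pi_A = 1/8*pi_A + 3/8*pi_B + 3/8*pi_C + 1/2*pi_D
  pi_B = 1/4*pi_A + 1/8*pi_B + 1/4*pi_C + 1/8*pi_D
  pi_C = 1/8*pi_A + 3/8*pi_B + 1/4*pi_C + 1/8*pi_D
  pi_D = 1/2*pi_A + 1/8*pi_B + 1/8*pi_C + 1/4*pi_D
with normalization: pi_A + pi_B + pi_C + pi_D = 1.

Using the first 3 balance equations plus normalization, the linear system A*pi = b is:
  [-7/8, 3/8, 3/8, 1/2] . pi = 0
  [1/4, -7/8, 1/4, 1/8] . pi = 0
  [1/8, 3/8, -3/4, 1/8] . pi = 0
  [1, 1, 1, 1] . pi = 1

Solving yields:
  pi_A = 22/67
  pi_B = 115/603
  pi_C = 119/603
  pi_D = 19/67

Verification (pi * P):
  22/67*1/8 + 115/603*3/8 + 119/603*3/8 + 19/67*1/2 = 22/67 = pi_A  (ok)
  22/67*1/4 + 115/603*1/8 + 119/603*1/4 + 19/67*1/8 = 115/603 = pi_B  (ok)
  22/67*1/8 + 115/603*3/8 + 119/603*1/4 + 19/67*1/8 = 119/603 = pi_C  (ok)
  22/67*1/2 + 115/603*1/8 + 119/603*1/8 + 19/67*1/4 = 19/67 = pi_D  (ok)

Answer: 22/67 115/603 119/603 19/67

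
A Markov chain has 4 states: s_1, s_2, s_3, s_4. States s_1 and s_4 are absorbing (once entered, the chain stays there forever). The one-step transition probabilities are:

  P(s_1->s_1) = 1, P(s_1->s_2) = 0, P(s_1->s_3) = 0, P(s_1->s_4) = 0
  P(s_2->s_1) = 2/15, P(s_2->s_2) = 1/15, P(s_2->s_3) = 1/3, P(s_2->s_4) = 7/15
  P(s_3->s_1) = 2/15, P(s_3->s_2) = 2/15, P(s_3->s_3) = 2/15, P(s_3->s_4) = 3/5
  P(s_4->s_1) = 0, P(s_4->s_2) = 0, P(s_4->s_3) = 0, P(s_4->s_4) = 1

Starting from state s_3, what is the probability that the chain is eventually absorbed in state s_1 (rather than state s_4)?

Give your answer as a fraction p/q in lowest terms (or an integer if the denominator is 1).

Let a_i = P(absorbed in s_1 | start in state i).
Boundary conditions: a_s_1 = 1, a_s_4 = 0.
For each transient state i, a_i = sum_j P(i->j) * a_j:
  a_s_2 = 2/15*a_s_1 + 1/15*a_s_2 + 1/3*a_s_3 + 7/15*a_s_4
  a_s_3 = 2/15*a_s_1 + 2/15*a_s_2 + 2/15*a_s_3 + 3/5*a_s_4

Substituting a_s_1 = 1 and a_s_4 = 0, rearrange to (I - Q) a = r where r[i] = P(i -> s_1):
  [14/15, -1/3] . (a_s_2, a_s_3) = 2/15
  [-2/15, 13/15] . (a_s_2, a_s_3) = 2/15

Solving yields:
  a_s_2 = 9/43
  a_s_3 = 8/43

Starting state is s_3, so the absorption probability is a_s_3 = 8/43.

Answer: 8/43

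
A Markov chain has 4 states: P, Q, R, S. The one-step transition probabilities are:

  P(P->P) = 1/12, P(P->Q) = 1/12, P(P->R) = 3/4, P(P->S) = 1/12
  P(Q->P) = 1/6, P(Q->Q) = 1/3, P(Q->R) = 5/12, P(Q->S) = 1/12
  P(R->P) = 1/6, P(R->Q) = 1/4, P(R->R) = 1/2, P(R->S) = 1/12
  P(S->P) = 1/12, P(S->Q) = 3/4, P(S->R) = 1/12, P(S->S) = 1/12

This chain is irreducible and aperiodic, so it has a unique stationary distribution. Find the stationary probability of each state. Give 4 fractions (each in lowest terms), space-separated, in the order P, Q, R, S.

The stationary distribution satisfies pi = pi * P, i.e.:
  pi_P = 1/12*pi_P + 1/6*pi_Q + 1/6*pi_R + 1/12*pi_S
  pi_Q = 1/12*pi_P + 1/3*pi_Q + 1/4*pi_R + 3/4*pi_S
  pi_R = 3/4*pi_P + 5/12*pi_Q + 1/2*pi_R + 1/12*pi_S
  pi_S = 1/12*pi_P + 1/12*pi_Q + 1/12*pi_R + 1/12*pi_S
with normalization: pi_P + pi_Q + pi_R + pi_S = 1.

Using the first 3 balance equations plus normalization, the linear system A*pi = b is:
  [-11/12, 1/6, 1/6, 1/12] . pi = 0
  [1/12, -2/3, 1/4, 3/4] . pi = 0
  [3/4, 5/12, -1/2, 1/12] . pi = 0
  [1, 1, 1, 1] . pi = 1

Solving yields:
  pi_P = 23/156
  pi_Q = 125/429
  pi_R = 205/429
  pi_S = 1/12

Verification (pi * P):
  23/156*1/12 + 125/429*1/6 + 205/429*1/6 + 1/12*1/12 = 23/156 = pi_P  (ok)
  23/156*1/12 + 125/429*1/3 + 205/429*1/4 + 1/12*3/4 = 125/429 = pi_Q  (ok)
  23/156*3/4 + 125/429*5/12 + 205/429*1/2 + 1/12*1/12 = 205/429 = pi_R  (ok)
  23/156*1/12 + 125/429*1/12 + 205/429*1/12 + 1/12*1/12 = 1/12 = pi_S  (ok)

Answer: 23/156 125/429 205/429 1/12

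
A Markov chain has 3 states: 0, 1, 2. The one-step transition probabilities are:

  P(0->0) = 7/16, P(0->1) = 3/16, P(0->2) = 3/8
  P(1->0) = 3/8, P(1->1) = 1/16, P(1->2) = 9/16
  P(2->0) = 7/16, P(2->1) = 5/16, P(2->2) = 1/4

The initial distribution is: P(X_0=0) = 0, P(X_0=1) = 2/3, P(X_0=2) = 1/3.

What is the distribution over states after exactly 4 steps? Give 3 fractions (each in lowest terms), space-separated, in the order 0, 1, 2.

Answer: 41765/98304 10273/49152 35993/98304

Derivation:
Propagating the distribution step by step (d_{t+1} = d_t * P):
d_0 = (0=0, 1=2/3, 2=1/3)
  d_1[0] = 0*7/16 + 2/3*3/8 + 1/3*7/16 = 19/48
  d_1[1] = 0*3/16 + 2/3*1/16 + 1/3*5/16 = 7/48
  d_1[2] = 0*3/8 + 2/3*9/16 + 1/3*1/4 = 11/24
d_1 = (0=19/48, 1=7/48, 2=11/24)
  d_2[0] = 19/48*7/16 + 7/48*3/8 + 11/24*7/16 = 329/768
  d_2[1] = 19/48*3/16 + 7/48*1/16 + 11/24*5/16 = 29/128
  d_2[2] = 19/48*3/8 + 7/48*9/16 + 11/24*1/4 = 265/768
d_2 = (0=329/768, 1=29/128, 2=265/768)
  d_3[0] = 329/768*7/16 + 29/128*3/8 + 265/768*7/16 = 867/2048
  d_3[1] = 329/768*3/16 + 29/128*1/16 + 265/768*5/16 = 1243/6144
  d_3[2] = 329/768*3/8 + 29/128*9/16 + 265/768*1/4 = 575/1536
d_3 = (0=867/2048, 1=1243/6144, 2=575/1536)
  d_4[0] = 867/2048*7/16 + 1243/6144*3/8 + 575/1536*7/16 = 41765/98304
  d_4[1] = 867/2048*3/16 + 1243/6144*1/16 + 575/1536*5/16 = 10273/49152
  d_4[2] = 867/2048*3/8 + 1243/6144*9/16 + 575/1536*1/4 = 35993/98304
d_4 = (0=41765/98304, 1=10273/49152, 2=35993/98304)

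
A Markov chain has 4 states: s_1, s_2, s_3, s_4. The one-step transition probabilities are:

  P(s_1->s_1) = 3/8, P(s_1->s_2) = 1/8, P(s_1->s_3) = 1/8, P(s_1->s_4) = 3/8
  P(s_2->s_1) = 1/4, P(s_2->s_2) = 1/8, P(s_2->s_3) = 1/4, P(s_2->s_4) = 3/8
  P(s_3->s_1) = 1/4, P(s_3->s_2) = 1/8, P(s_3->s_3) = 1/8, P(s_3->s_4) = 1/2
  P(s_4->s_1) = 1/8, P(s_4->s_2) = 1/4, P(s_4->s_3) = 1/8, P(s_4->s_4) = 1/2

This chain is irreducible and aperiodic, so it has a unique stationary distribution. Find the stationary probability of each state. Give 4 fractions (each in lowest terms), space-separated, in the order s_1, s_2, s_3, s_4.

The stationary distribution satisfies pi = pi * P, i.e.:
  pi_s_1 = 3/8*pi_s_1 + 1/4*pi_s_2 + 1/4*pi_s_3 + 1/8*pi_s_4
  pi_s_2 = 1/8*pi_s_1 + 1/8*pi_s_2 + 1/8*pi_s_3 + 1/4*pi_s_4
  pi_s_3 = 1/8*pi_s_1 + 1/4*pi_s_2 + 1/8*pi_s_3 + 1/8*pi_s_4
  pi_s_4 = 3/8*pi_s_1 + 3/8*pi_s_2 + 1/2*pi_s_3 + 1/2*pi_s_4
with normalization: pi_s_1 + pi_s_2 + pi_s_3 + pi_s_4 = 1.

Using the first 3 balance equations plus normalization, the linear system A*pi = b is:
  [-5/8, 1/4, 1/4, 1/8] . pi = 0
  [1/8, -7/8, 1/8, 1/4] . pi = 0
  [1/8, 1/4, -7/8, 1/8] . pi = 0
  [1, 1, 1, 1] . pi = 1

Solving yields:
  pi_s_1 = 33/149
  pi_s_2 = 27/149
  pi_s_3 = 22/149
  pi_s_4 = 67/149

Verification (pi * P):
  33/149*3/8 + 27/149*1/4 + 22/149*1/4 + 67/149*1/8 = 33/149 = pi_s_1  (ok)
  33/149*1/8 + 27/149*1/8 + 22/149*1/8 + 67/149*1/4 = 27/149 = pi_s_2  (ok)
  33/149*1/8 + 27/149*1/4 + 22/149*1/8 + 67/149*1/8 = 22/149 = pi_s_3  (ok)
  33/149*3/8 + 27/149*3/8 + 22/149*1/2 + 67/149*1/2 = 67/149 = pi_s_4  (ok)

Answer: 33/149 27/149 22/149 67/149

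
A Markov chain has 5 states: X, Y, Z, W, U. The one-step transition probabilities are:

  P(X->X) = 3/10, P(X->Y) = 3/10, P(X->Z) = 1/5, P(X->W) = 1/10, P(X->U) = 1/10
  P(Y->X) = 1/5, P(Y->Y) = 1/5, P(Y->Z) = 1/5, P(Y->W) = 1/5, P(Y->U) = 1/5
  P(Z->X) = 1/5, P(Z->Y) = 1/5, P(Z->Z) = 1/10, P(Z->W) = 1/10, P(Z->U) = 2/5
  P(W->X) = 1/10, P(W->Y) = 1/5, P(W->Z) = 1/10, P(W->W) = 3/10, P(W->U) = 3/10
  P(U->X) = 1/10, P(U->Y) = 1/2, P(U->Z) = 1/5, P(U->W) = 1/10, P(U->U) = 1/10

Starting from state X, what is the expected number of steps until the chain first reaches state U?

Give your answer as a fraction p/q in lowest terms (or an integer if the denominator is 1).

Answer: 2445/503

Derivation:
Let h_i = expected steps to first reach U from state i.
Boundary: h_U = 0.
First-step equations for the other states:
  h_X = 1 + 3/10*h_X + 3/10*h_Y + 1/5*h_Z + 1/10*h_W + 1/10*h_U
  h_Y = 1 + 1/5*h_X + 1/5*h_Y + 1/5*h_Z + 1/5*h_W + 1/5*h_U
  h_Z = 1 + 1/5*h_X + 1/5*h_Y + 1/10*h_Z + 1/10*h_W + 2/5*h_U
  h_W = 1 + 1/10*h_X + 1/5*h_Y + 1/10*h_Z + 3/10*h_W + 3/10*h_U

Substituting h_U = 0 and rearranging gives the linear system (I - Q) h = 1:
  [7/10, -3/10, -1/5, -1/10] . (h_X, h_Y, h_Z, h_W) = 1
  [-1/5, 4/5, -1/5, -1/5] . (h_X, h_Y, h_Z, h_W) = 1
  [-1/5, -1/5, 9/10, -1/10] . (h_X, h_Y, h_Z, h_W) = 1
  [-1/10, -1/5, -1/10, 7/10] . (h_X, h_Y, h_Z, h_W) = 1

Solving yields:
  h_X = 2445/503
  h_Y = 4355/1006
  h_Z = 3605/1006
  h_W = 3895/1006

Starting state is X, so the expected hitting time is h_X = 2445/503.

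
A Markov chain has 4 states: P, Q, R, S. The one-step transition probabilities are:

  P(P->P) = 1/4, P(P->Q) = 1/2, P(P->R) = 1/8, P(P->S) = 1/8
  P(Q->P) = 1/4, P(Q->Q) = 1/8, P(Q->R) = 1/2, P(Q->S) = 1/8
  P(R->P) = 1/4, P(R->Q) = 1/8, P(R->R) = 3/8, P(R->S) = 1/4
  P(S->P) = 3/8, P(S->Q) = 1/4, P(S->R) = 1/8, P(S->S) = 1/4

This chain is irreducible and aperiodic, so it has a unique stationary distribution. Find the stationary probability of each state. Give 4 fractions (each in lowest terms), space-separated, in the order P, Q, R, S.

The stationary distribution satisfies pi = pi * P, i.e.:
  pi_P = 1/4*pi_P + 1/4*pi_Q + 1/4*pi_R + 3/8*pi_S
  pi_Q = 1/2*pi_P + 1/8*pi_Q + 1/8*pi_R + 1/4*pi_S
  pi_R = 1/8*pi_P + 1/2*pi_Q + 3/8*pi_R + 1/8*pi_S
  pi_S = 1/8*pi_P + 1/8*pi_Q + 1/4*pi_R + 1/4*pi_S
with normalization: pi_P + pi_Q + pi_R + pi_S = 1.

Using the first 3 balance equations plus normalization, the linear system A*pi = b is:
  [-3/4, 1/4, 1/4, 3/8] . pi = 0
  [1/2, -7/8, 1/8, 1/4] . pi = 0
  [1/8, 1/2, -5/8, 1/8] . pi = 0
  [1, 1, 1, 1] . pi = 1

Solving yields:
  pi_P = 145/531
  pi_Q = 133/531
  pi_R = 155/531
  pi_S = 98/531

Verification (pi * P):
  145/531*1/4 + 133/531*1/4 + 155/531*1/4 + 98/531*3/8 = 145/531 = pi_P  (ok)
  145/531*1/2 + 133/531*1/8 + 155/531*1/8 + 98/531*1/4 = 133/531 = pi_Q  (ok)
  145/531*1/8 + 133/531*1/2 + 155/531*3/8 + 98/531*1/8 = 155/531 = pi_R  (ok)
  145/531*1/8 + 133/531*1/8 + 155/531*1/4 + 98/531*1/4 = 98/531 = pi_S  (ok)

Answer: 145/531 133/531 155/531 98/531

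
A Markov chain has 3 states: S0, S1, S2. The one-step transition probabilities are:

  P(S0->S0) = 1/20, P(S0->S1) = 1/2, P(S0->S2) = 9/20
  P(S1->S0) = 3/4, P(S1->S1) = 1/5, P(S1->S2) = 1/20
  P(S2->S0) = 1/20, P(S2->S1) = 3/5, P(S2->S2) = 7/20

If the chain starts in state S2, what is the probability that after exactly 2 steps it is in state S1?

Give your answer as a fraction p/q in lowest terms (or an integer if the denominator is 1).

Computing P^2 by repeated multiplication:
P^1 =
  S0: [1/20, 1/2, 9/20]
  S1: [3/4, 1/5, 1/20]
  S2: [1/20, 3/5, 7/20]
P^2 =
  S0: [2/5, 79/200, 41/200]
  S1: [19/100, 89/200, 73/200]
  S2: [47/100, 71/200, 7/40]

(P^2)[S2 -> S1] = 71/200

Answer: 71/200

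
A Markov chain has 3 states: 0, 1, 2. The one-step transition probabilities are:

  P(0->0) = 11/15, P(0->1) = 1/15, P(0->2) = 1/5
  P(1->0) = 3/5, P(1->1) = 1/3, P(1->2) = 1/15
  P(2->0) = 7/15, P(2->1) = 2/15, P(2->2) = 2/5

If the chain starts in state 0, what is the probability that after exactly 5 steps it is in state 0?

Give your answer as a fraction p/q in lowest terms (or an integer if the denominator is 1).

Answer: 498607/759375

Derivation:
Computing P^5 by repeated multiplication:
P^1 =
  0: [11/15, 1/15, 1/5]
  1: [3/5, 1/3, 1/15]
  2: [7/15, 2/15, 2/5]
P^2 =
  0: [151/225, 22/225, 52/225]
  1: [151/225, 4/25, 38/225]
  2: [137/225, 29/225, 59/225]
P^3 =
  0: [247/375, 73/675, 787/3375]
  1: [2251/3375, 407/3375, 239/1125]
  2: [727/1125, 16/135, 794/3375]
P^4 =
  0: [33247/50625, 1874/16875, 11756/50625]
  1: [33443/50625, 1144/10125, 11462/50625]
  2: [33149/50625, 641/5625, 11707/50625]
P^5 =
  0: [498607/759375, 84869/759375, 58633/253125]
  1: [166529/253125, 84967/759375, 174821/759375]
  2: [498509/759375, 85408/759375, 58486/253125]

(P^5)[0 -> 0] = 498607/759375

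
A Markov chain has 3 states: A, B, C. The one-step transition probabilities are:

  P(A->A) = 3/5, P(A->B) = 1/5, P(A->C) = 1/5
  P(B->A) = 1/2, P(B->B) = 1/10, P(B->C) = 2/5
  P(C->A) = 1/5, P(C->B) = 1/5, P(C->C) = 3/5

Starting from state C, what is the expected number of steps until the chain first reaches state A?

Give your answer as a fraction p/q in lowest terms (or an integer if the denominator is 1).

Let h_i = expected steps to first reach A from state i.
Boundary: h_A = 0.
First-step equations for the other states:
  h_B = 1 + 1/2*h_A + 1/10*h_B + 2/5*h_C
  h_C = 1 + 1/5*h_A + 1/5*h_B + 3/5*h_C

Substituting h_A = 0 and rearranging gives the linear system (I - Q) h = 1:
  [9/10, -2/5] . (h_B, h_C) = 1
  [-1/5, 2/5] . (h_B, h_C) = 1

Solving yields:
  h_B = 20/7
  h_C = 55/14

Starting state is C, so the expected hitting time is h_C = 55/14.

Answer: 55/14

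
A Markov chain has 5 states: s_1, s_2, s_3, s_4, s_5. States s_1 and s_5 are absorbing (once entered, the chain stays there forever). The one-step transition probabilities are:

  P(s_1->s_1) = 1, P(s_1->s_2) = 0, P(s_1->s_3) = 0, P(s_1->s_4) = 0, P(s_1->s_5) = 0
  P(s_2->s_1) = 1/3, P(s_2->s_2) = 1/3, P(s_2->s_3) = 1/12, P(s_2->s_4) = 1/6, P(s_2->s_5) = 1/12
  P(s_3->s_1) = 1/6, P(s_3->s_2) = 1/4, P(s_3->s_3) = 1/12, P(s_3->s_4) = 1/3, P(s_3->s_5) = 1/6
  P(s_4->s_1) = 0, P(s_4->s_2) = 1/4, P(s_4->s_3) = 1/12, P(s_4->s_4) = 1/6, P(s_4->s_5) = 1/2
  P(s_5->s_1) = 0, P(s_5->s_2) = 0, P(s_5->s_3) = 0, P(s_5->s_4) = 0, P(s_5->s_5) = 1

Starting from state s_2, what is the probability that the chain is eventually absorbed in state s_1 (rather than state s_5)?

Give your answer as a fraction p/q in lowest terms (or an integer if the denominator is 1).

Let a_i = P(absorbed in s_1 | start in state i).
Boundary conditions: a_s_1 = 1, a_s_5 = 0.
For each transient state i, a_i = sum_j P(i->j) * a_j:
  a_s_2 = 1/3*a_s_1 + 1/3*a_s_2 + 1/12*a_s_3 + 1/6*a_s_4 + 1/12*a_s_5
  a_s_3 = 1/6*a_s_1 + 1/4*a_s_2 + 1/12*a_s_3 + 1/3*a_s_4 + 1/6*a_s_5
  a_s_4 = 0*a_s_1 + 1/4*a_s_2 + 1/12*a_s_3 + 1/6*a_s_4 + 1/2*a_s_5

Substituting a_s_1 = 1 and a_s_5 = 0, rearrange to (I - Q) a = r where r[i] = P(i -> s_1):
  [2/3, -1/12, -1/6] . (a_s_2, a_s_3, a_s_4) = 1/3
  [-1/4, 11/12, -1/3] . (a_s_2, a_s_3, a_s_4) = 1/6
  [-1/4, -1/12, 5/6] . (a_s_2, a_s_3, a_s_4) = 0

Solving yields:
  a_s_2 = 224/367
  a_s_3 = 158/367
  a_s_4 = 83/367

Starting state is s_2, so the absorption probability is a_s_2 = 224/367.

Answer: 224/367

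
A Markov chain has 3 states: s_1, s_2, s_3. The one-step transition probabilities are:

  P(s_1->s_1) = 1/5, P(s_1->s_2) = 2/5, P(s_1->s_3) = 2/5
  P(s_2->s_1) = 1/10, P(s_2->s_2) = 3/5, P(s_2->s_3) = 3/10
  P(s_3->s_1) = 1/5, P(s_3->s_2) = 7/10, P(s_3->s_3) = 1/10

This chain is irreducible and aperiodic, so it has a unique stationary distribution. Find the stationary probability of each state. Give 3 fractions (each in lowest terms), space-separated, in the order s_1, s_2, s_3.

The stationary distribution satisfies pi = pi * P, i.e.:
  pi_s_1 = 1/5*pi_s_1 + 1/10*pi_s_2 + 1/5*pi_s_3
  pi_s_2 = 2/5*pi_s_1 + 3/5*pi_s_2 + 7/10*pi_s_3
  pi_s_3 = 2/5*pi_s_1 + 3/10*pi_s_2 + 1/10*pi_s_3
with normalization: pi_s_1 + pi_s_2 + pi_s_3 = 1.

Using the first 2 balance equations plus normalization, the linear system A*pi = b is:
  [-4/5, 1/10, 1/5] . pi = 0
  [2/5, -2/5, 7/10] . pi = 0
  [1, 1, 1] . pi = 1

Solving yields:
  pi_s_1 = 15/107
  pi_s_2 = 64/107
  pi_s_3 = 28/107

Verification (pi * P):
  15/107*1/5 + 64/107*1/10 + 28/107*1/5 = 15/107 = pi_s_1  (ok)
  15/107*2/5 + 64/107*3/5 + 28/107*7/10 = 64/107 = pi_s_2  (ok)
  15/107*2/5 + 64/107*3/10 + 28/107*1/10 = 28/107 = pi_s_3  (ok)

Answer: 15/107 64/107 28/107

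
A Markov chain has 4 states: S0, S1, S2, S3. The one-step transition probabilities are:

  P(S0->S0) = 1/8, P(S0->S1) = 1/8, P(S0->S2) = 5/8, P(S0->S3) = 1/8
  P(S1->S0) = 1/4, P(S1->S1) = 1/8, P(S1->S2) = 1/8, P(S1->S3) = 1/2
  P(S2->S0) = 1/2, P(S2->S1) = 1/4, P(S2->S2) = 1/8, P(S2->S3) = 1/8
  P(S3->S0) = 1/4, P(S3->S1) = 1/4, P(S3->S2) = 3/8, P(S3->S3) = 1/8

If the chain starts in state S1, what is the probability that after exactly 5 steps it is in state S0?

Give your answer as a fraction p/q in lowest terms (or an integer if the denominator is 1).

Computing P^5 by repeated multiplication:
P^1 =
  S0: [1/8, 1/8, 5/8, 1/8]
  S1: [1/4, 1/8, 1/8, 1/2]
  S2: [1/2, 1/4, 1/8, 1/8]
  S3: [1/4, 1/4, 3/8, 1/8]
P^2 =
  S0: [25/64, 7/32, 7/32, 11/64]
  S1: [1/4, 13/64, 3/8, 11/64]
  S2: [7/32, 5/32, 13/32, 7/32]
  S3: [5/16, 3/16, 9/32, 7/32]
P^3 =
  S0: [131/512, 89/512, 93/256, 53/256]
  S1: [5/16, 99/512, 75/256, 103/512]
  S2: [83/256, 13/64, 37/128, 47/256]
  S3: [9/32, 3/16, 43/128, 25/128]
P^4 =
  S0: [1265/4096, 201/1024, 39/128, 779/4096]
  S1: [291/1024, 765/4096, 679/2048, 809/4096]
  S2: [577/2048, 377/2048, 341/1024, 103/512]
  S3: [153/512, 49/256, 161/512, 25/128]
P^5 =
  S0: [9423/32768, 6123/32768, 5357/16384, 1627/8192]
  S1: [609/2048, 6263/32768, 5185/16384, 6391/32768]
  S2: [4883/16384, 1571/8192, 1295/4096, 3179/16384]
  S3: [1193/4096, 773/4096, 331/1024, 403/2048]

(P^5)[S1 -> S0] = 609/2048

Answer: 609/2048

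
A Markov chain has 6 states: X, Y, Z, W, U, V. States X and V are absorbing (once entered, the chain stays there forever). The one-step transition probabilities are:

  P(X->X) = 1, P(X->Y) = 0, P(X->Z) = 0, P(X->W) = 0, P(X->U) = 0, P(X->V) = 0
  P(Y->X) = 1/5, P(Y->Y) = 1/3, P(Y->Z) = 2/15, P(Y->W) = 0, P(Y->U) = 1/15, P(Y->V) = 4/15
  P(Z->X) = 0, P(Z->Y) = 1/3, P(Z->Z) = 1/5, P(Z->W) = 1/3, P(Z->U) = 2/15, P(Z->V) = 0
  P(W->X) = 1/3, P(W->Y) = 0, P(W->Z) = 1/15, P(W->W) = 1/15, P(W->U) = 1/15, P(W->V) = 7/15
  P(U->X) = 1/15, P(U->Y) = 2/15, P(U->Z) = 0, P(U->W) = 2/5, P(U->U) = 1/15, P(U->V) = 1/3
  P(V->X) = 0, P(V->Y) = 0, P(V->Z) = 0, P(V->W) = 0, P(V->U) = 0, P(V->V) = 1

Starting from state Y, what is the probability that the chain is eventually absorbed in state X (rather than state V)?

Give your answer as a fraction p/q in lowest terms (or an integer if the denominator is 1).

Answer: 8003/19592

Derivation:
Let a_i = P(absorbed in X | start in state i).
Boundary conditions: a_X = 1, a_V = 0.
For each transient state i, a_i = sum_j P(i->j) * a_j:
  a_Y = 1/5*a_X + 1/3*a_Y + 2/15*a_Z + 0*a_W + 1/15*a_U + 4/15*a_V
  a_Z = 0*a_X + 1/3*a_Y + 1/5*a_Z + 1/3*a_W + 2/15*a_U + 0*a_V
  a_W = 1/3*a_X + 0*a_Y + 1/15*a_Z + 1/15*a_W + 1/15*a_U + 7/15*a_V
  a_U = 1/15*a_X + 2/15*a_Y + 0*a_Z + 2/5*a_W + 1/15*a_U + 1/3*a_V

Substituting a_X = 1 and a_V = 0, rearrange to (I - Q) a = r where r[i] = P(i -> X):
  [2/3, -2/15, 0, -1/15] . (a_Y, a_Z, a_W, a_U) = 1/5
  [-1/3, 4/5, -1/3, -2/15] . (a_Y, a_Z, a_W, a_U) = 0
  [0, -1/15, 14/15, -1/15] . (a_Y, a_Z, a_W, a_U) = 1/3
  [-2/15, 0, -2/5, 14/15] . (a_Y, a_Z, a_W, a_U) = 1/15

Solving yields:
  a_Y = 8003/19592
  a_Z = 956/2449
  a_W = 7969/19592
  a_U = 2979/9796

Starting state is Y, so the absorption probability is a_Y = 8003/19592.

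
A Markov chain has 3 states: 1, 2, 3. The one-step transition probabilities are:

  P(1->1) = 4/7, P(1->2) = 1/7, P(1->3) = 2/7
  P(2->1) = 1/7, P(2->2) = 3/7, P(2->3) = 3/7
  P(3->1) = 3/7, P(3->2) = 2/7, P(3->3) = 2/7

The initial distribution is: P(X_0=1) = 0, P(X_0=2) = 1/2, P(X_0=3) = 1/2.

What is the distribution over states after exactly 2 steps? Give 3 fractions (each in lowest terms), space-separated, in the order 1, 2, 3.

Propagating the distribution step by step (d_{t+1} = d_t * P):
d_0 = (1=0, 2=1/2, 3=1/2)
  d_1[1] = 0*4/7 + 1/2*1/7 + 1/2*3/7 = 2/7
  d_1[2] = 0*1/7 + 1/2*3/7 + 1/2*2/7 = 5/14
  d_1[3] = 0*2/7 + 1/2*3/7 + 1/2*2/7 = 5/14
d_1 = (1=2/7, 2=5/14, 3=5/14)
  d_2[1] = 2/7*4/7 + 5/14*1/7 + 5/14*3/7 = 18/49
  d_2[2] = 2/7*1/7 + 5/14*3/7 + 5/14*2/7 = 29/98
  d_2[3] = 2/7*2/7 + 5/14*3/7 + 5/14*2/7 = 33/98
d_2 = (1=18/49, 2=29/98, 3=33/98)

Answer: 18/49 29/98 33/98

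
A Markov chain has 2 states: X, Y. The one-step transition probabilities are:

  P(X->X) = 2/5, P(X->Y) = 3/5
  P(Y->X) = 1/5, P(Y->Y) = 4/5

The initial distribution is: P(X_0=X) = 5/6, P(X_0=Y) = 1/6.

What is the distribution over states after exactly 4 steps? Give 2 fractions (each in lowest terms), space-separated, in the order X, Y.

Answer: 941/3750 2809/3750

Derivation:
Propagating the distribution step by step (d_{t+1} = d_t * P):
d_0 = (X=5/6, Y=1/6)
  d_1[X] = 5/6*2/5 + 1/6*1/5 = 11/30
  d_1[Y] = 5/6*3/5 + 1/6*4/5 = 19/30
d_1 = (X=11/30, Y=19/30)
  d_2[X] = 11/30*2/5 + 19/30*1/5 = 41/150
  d_2[Y] = 11/30*3/5 + 19/30*4/5 = 109/150
d_2 = (X=41/150, Y=109/150)
  d_3[X] = 41/150*2/5 + 109/150*1/5 = 191/750
  d_3[Y] = 41/150*3/5 + 109/150*4/5 = 559/750
d_3 = (X=191/750, Y=559/750)
  d_4[X] = 191/750*2/5 + 559/750*1/5 = 941/3750
  d_4[Y] = 191/750*3/5 + 559/750*4/5 = 2809/3750
d_4 = (X=941/3750, Y=2809/3750)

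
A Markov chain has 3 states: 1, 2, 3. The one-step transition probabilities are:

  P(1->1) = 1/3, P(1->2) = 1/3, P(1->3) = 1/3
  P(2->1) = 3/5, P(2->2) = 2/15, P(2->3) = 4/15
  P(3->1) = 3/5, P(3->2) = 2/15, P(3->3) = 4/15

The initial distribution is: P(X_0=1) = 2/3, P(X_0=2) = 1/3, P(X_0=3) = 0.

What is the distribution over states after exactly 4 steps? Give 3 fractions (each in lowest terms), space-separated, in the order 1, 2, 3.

Answer: 72089/151875 11509/50625 45259/151875

Derivation:
Propagating the distribution step by step (d_{t+1} = d_t * P):
d_0 = (1=2/3, 2=1/3, 3=0)
  d_1[1] = 2/3*1/3 + 1/3*3/5 + 0*3/5 = 19/45
  d_1[2] = 2/3*1/3 + 1/3*2/15 + 0*2/15 = 4/15
  d_1[3] = 2/3*1/3 + 1/3*4/15 + 0*4/15 = 14/45
d_1 = (1=19/45, 2=4/15, 3=14/45)
  d_2[1] = 19/45*1/3 + 4/15*3/5 + 14/45*3/5 = 329/675
  d_2[2] = 19/45*1/3 + 4/15*2/15 + 14/45*2/15 = 49/225
  d_2[3] = 19/45*1/3 + 4/15*4/15 + 14/45*4/15 = 199/675
d_2 = (1=329/675, 2=49/225, 3=199/675)
  d_3[1] = 329/675*1/3 + 49/225*3/5 + 199/675*3/5 = 4759/10125
  d_3[2] = 329/675*1/3 + 49/225*2/15 + 199/675*2/15 = 779/3375
  d_3[3] = 329/675*1/3 + 49/225*4/15 + 199/675*4/15 = 3029/10125
d_3 = (1=4759/10125, 2=779/3375, 3=3029/10125)
  d_4[1] = 4759/10125*1/3 + 779/3375*3/5 + 3029/10125*3/5 = 72089/151875
  d_4[2] = 4759/10125*1/3 + 779/3375*2/15 + 3029/10125*2/15 = 11509/50625
  d_4[3] = 4759/10125*1/3 + 779/3375*4/15 + 3029/10125*4/15 = 45259/151875
d_4 = (1=72089/151875, 2=11509/50625, 3=45259/151875)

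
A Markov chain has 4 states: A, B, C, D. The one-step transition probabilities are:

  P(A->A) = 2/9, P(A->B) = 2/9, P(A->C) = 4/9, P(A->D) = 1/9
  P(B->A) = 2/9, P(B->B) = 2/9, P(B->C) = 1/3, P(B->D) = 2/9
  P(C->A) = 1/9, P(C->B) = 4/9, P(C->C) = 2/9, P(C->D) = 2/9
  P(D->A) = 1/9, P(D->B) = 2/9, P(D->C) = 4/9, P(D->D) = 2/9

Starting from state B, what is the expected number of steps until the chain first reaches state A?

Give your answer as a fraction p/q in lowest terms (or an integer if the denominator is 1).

Answer: 810/131

Derivation:
Let h_i = expected steps to first reach A from state i.
Boundary: h_A = 0.
First-step equations for the other states:
  h_B = 1 + 2/9*h_A + 2/9*h_B + 1/3*h_C + 2/9*h_D
  h_C = 1 + 1/9*h_A + 4/9*h_B + 2/9*h_C + 2/9*h_D
  h_D = 1 + 1/9*h_A + 2/9*h_B + 4/9*h_C + 2/9*h_D

Substituting h_A = 0 and rearranging gives the linear system (I - Q) h = 1:
  [7/9, -1/3, -2/9] . (h_B, h_C, h_D) = 1
  [-4/9, 7/9, -2/9] . (h_B, h_C, h_D) = 1
  [-2/9, -4/9, 7/9] . (h_B, h_C, h_D) = 1

Solving yields:
  h_B = 810/131
  h_C = 891/131
  h_D = 909/131

Starting state is B, so the expected hitting time is h_B = 810/131.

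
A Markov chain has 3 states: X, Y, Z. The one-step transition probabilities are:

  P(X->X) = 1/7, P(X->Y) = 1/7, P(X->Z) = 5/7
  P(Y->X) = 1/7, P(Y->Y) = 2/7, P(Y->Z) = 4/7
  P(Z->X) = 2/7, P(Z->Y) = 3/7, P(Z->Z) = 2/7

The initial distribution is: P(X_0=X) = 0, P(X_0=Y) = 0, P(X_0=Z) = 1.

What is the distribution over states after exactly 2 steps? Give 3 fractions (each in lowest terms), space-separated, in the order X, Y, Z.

Answer: 9/49 2/7 26/49

Derivation:
Propagating the distribution step by step (d_{t+1} = d_t * P):
d_0 = (X=0, Y=0, Z=1)
  d_1[X] = 0*1/7 + 0*1/7 + 1*2/7 = 2/7
  d_1[Y] = 0*1/7 + 0*2/7 + 1*3/7 = 3/7
  d_1[Z] = 0*5/7 + 0*4/7 + 1*2/7 = 2/7
d_1 = (X=2/7, Y=3/7, Z=2/7)
  d_2[X] = 2/7*1/7 + 3/7*1/7 + 2/7*2/7 = 9/49
  d_2[Y] = 2/7*1/7 + 3/7*2/7 + 2/7*3/7 = 2/7
  d_2[Z] = 2/7*5/7 + 3/7*4/7 + 2/7*2/7 = 26/49
d_2 = (X=9/49, Y=2/7, Z=26/49)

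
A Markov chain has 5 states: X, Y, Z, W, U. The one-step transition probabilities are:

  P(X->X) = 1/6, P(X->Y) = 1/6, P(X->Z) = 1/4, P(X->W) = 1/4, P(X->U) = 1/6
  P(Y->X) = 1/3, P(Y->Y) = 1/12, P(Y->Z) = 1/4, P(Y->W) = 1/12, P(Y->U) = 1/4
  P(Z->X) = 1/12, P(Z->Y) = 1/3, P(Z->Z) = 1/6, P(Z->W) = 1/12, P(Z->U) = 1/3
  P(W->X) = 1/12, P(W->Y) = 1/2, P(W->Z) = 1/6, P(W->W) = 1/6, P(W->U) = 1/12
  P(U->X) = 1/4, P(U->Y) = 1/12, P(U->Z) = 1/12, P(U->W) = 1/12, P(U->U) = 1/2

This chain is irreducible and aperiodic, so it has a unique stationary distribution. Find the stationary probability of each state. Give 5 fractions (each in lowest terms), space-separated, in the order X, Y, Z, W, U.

Answer: 538/2697 1237/6293 1098/6293 343/2697 5707/18879

Derivation:
The stationary distribution satisfies pi = pi * P, i.e.:
  pi_X = 1/6*pi_X + 1/3*pi_Y + 1/12*pi_Z + 1/12*pi_W + 1/4*pi_U
  pi_Y = 1/6*pi_X + 1/12*pi_Y + 1/3*pi_Z + 1/2*pi_W + 1/12*pi_U
  pi_Z = 1/4*pi_X + 1/4*pi_Y + 1/6*pi_Z + 1/6*pi_W + 1/12*pi_U
  pi_W = 1/4*pi_X + 1/12*pi_Y + 1/12*pi_Z + 1/6*pi_W + 1/12*pi_U
  pi_U = 1/6*pi_X + 1/4*pi_Y + 1/3*pi_Z + 1/12*pi_W + 1/2*pi_U
with normalization: pi_X + pi_Y + pi_Z + pi_W + pi_U = 1.

Using the first 4 balance equations plus normalization, the linear system A*pi = b is:
  [-5/6, 1/3, 1/12, 1/12, 1/4] . pi = 0
  [1/6, -11/12, 1/3, 1/2, 1/12] . pi = 0
  [1/4, 1/4, -5/6, 1/6, 1/12] . pi = 0
  [1/4, 1/12, 1/12, -5/6, 1/12] . pi = 0
  [1, 1, 1, 1, 1] . pi = 1

Solving yields:
  pi_X = 538/2697
  pi_Y = 1237/6293
  pi_Z = 1098/6293
  pi_W = 343/2697
  pi_U = 5707/18879

Verification (pi * P):
  538/2697*1/6 + 1237/6293*1/3 + 1098/6293*1/12 + 343/2697*1/12 + 5707/18879*1/4 = 538/2697 = pi_X  (ok)
  538/2697*1/6 + 1237/6293*1/12 + 1098/6293*1/3 + 343/2697*1/2 + 5707/18879*1/12 = 1237/6293 = pi_Y  (ok)
  538/2697*1/4 + 1237/6293*1/4 + 1098/6293*1/6 + 343/2697*1/6 + 5707/18879*1/12 = 1098/6293 = pi_Z  (ok)
  538/2697*1/4 + 1237/6293*1/12 + 1098/6293*1/12 + 343/2697*1/6 + 5707/18879*1/12 = 343/2697 = pi_W  (ok)
  538/2697*1/6 + 1237/6293*1/4 + 1098/6293*1/3 + 343/2697*1/12 + 5707/18879*1/2 = 5707/18879 = pi_U  (ok)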